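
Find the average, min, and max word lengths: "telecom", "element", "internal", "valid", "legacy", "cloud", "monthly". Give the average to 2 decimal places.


Lengths: "telecom"=7, "element"=7, "internal"=8, "valid"=5, "legacy"=6, "cloud"=5, "monthly"=7
Sum = 45, Count = 7
Average = 45/7 = 6.43
= avg=6.43, min=5, max=8


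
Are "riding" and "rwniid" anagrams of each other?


Word 1: "riding" → sorted: dgiinr
Word 2: "rwniid" → sorted: diinrw
Same letters? dgiinr != diinrw
Anagram = No


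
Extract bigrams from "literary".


Word: "literary" (length 8)
Number of bigrams = 8 - 2 + 1 = 7
  Position 0: "li"
  Position 1: "it"
  Position 2: "te"
  Position 3: "er"
  Position 4: "ra"
  Position 5: "ar"
  Position 6: "ry"
Bigrams = "li", "it", "te", "er", "ra", "ar", "ry"


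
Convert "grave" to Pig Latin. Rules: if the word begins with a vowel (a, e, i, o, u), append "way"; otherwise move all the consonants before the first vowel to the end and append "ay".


Word: "grave"
Starts with consonant(s) → move to end, add 'ay'
Consonant cluster: "gr"
Pig Latin = "avegray"


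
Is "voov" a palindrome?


Word: "voov"
Reversed: "voov"
Forward == Backward? voov == voov
Palindrome = Yes


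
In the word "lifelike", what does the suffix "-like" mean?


Suffix: -like
As in: lifelike -> life + -like
Meaning = resembling


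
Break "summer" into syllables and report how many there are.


Word: "summer"
Syllable breakdown: sum / mer
Counting: 2 parts
= 2 syllables


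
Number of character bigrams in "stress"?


Word: "stress" (length 6)
Number of 2-grams = length - 2 + 1 = 6 - 2 + 1
= 5


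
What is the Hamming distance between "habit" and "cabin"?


Comparing character by character (same length = 5):
  Pos 0: 'h' vs 'c' !=
  Pos 1: 'a' vs 'a' =
  Pos 2: 'b' vs 'b' =
  Pos 3: 'i' vs 'i' =
  Pos 4: 't' vs 'n' !=
Hamming distance = 2


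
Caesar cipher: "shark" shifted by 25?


Word: "shark"
Shift: 25
Each letter → (letter + shift) mod 26:
  's' (18) + 25 = 17 → 'r'
  'h' (7) + 25 = 6 → 'g'
  'a' (0) + 25 = 25 → 'z'
  'r' (17) + 25 = 16 → 'q'
  'k' (10) + 25 = 9 → 'j'
Result = "rgzqj"


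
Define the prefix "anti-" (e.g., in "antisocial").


Prefix: anti-
As in: antisocial -> anti- + social
Meaning = against


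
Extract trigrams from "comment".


Word: "comment" (length 7)
Number of trigrams = 7 - 3 + 1 = 5
  Position 0: "com"
  Position 1: "omm"
  Position 2: "mme"
  Position 3: "men"
  Position 4: "ent"
Trigrams = "com", "omm", "mme", "men", "ent"


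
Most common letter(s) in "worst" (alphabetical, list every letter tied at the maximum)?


Word: "worst"
Letter counts:
  'o': 1
  'r': 1
  's': 1
  't': 1
  'w': 1
Maximum count = 1
Most frequent = 'o', 'r', 's', 't', 'w' (1 time each)


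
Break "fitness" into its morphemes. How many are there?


Word: "fitness"
Morphemes: fit / -ness
Each morpheme carries meaning
= 2 morphemes


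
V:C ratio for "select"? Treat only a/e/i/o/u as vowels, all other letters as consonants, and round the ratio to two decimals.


Word: "select"
Vowels (a,e,i,o,u): 2
Consonants: 4
Ratio = 2/4
= 0.50


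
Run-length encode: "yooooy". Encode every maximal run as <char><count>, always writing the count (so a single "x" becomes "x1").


String: "yooooy"
Scanning for consecutive runs:
  'y' x 1
  'o' x 4
  'y' x 1
RLE = "y1o4y1"


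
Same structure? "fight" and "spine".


Pattern of "fight": [0, 1, 2, 3, 4]
Pattern of "spine": [0, 1, 2, 3, 4]
Patterns match
Same pattern = Yes


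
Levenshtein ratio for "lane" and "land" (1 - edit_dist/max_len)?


Word 1: "lane" (length 4)
Word 2: "land" (length 4)
One optimal edit sequence:
  1. keep 'l'
  2. keep 'a'
  3. keep 'n'
  4. substitute 'e' -> 'd'  (+1)
Edit distance = 1
Max length = max(4, 4) = 4
Similarity = 1 - 1/4
= 0.7500


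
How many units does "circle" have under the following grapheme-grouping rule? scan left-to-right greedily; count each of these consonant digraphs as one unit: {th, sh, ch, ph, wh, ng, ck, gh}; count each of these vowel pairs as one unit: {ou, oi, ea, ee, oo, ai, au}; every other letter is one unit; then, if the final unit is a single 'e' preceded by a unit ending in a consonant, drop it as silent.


Word: "circle" (6 letters)
Left-to-right scan:
  [1] 'c' (letter)
  [2] 'i' (letter)
  [3] 'r' (letter)
  [4] 'c' (letter)
  [5] 'l' (letter)
  [6] 'e' (letter)
Units from scan: 6
Final unit is 'e' after a consonant -> drop as silent (-1)
Sound units = 5 units


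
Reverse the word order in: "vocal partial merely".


Original: "vocal partial merely"
Words (1..n): vocal | partial | merely
Reversed (n..1): merely | partial | vocal
Result = "merely partial vocal"


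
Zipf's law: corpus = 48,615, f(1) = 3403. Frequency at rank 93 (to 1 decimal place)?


Zipf's law: f(r) = f(1) / r
f(1) = 3403
f(93) = 3403 / 93
= 36.6 occurrences


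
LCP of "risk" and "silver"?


Word 1: "risk"
Word 2: "silver"
Comparing from start:
  Pos 0: 'r' != 's' (stop)
LCP = "" (length 0)


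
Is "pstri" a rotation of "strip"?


Word: "strip", Candidate: "pstri"
Method: check if candidate is substring of word+word
"stripstrip" contains "pstri"? Yes
Is rotation = Yes


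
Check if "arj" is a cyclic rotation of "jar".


Word: "jar", Candidate: "arj"
Method: check if candidate is substring of word+word
"jarjar" contains "arj"? Yes
Is rotation = Yes


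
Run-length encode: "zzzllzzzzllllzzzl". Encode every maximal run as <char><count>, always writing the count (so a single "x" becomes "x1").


String: "zzzllzzzzllllzzzl"
Scanning for consecutive runs:
  'z' x 3
  'l' x 2
  'z' x 4
  'l' x 4
  'z' x 3
  'l' x 1
RLE = "z3l2z4l4z3l1"


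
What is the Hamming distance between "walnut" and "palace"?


Comparing character by character (same length = 6):
  Pos 0: 'w' vs 'p' !=
  Pos 1: 'a' vs 'a' =
  Pos 2: 'l' vs 'l' =
  Pos 3: 'n' vs 'a' !=
  Pos 4: 'u' vs 'c' !=
  Pos 5: 't' vs 'e' !=
Hamming distance = 4


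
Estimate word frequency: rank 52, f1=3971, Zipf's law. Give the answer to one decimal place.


Zipf's law: f(r) = f(1) / r
f(1) = 3971
f(52) = 3971 / 52
= 76.4 occurrences


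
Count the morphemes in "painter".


Word: "painter"
Morphemes: paint + -er
Each morpheme carries meaning
= 2 morphemes


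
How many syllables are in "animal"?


Word: "animal"
Syllable breakdown: an | i | mal
Counting: 3 parts
= 3 syllables


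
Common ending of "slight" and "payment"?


Word 1: "slight"
Word 2: "payment"
Comparing from end:
  Pos -1: 't' == 't'
  Pos -2: 'h' != 'n' (stop)
LCS = "t" (length 1)


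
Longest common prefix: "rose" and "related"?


Word 1: "rose"
Word 2: "related"
Comparing from start:
  Pos 0: 'r' == 'r'
  Pos 1: 'o' != 'e' (stop)
LCP = "r" (length 1)


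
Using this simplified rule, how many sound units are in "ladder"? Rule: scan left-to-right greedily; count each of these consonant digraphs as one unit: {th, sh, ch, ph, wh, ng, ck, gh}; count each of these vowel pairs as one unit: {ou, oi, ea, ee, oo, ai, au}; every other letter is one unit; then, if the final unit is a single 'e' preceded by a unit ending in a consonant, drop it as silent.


Word: "ladder" (6 letters)
Left-to-right scan:
  (1) 'l' (letter)
  (2) 'a' (letter)
  (3) 'd' (letter)
  (4) 'd' (letter)
  (5) 'e' (letter)
  (6) 'r' (letter)
Units from scan: 6
Sound units = 6 units


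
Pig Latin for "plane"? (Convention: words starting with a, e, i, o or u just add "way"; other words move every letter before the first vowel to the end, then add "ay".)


Word: "plane"
Starts with consonant(s) → move to end, add 'ay'
Consonant cluster: "pl"
Pig Latin = "aneplay"


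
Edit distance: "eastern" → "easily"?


Word 1: "eastern" (length 7)
Word 2: "easily" (length 6)
One optimal edit sequence (insert/delete/substitute each cost 1):
  1. keep 'e'
  2. keep 'a'
  3. keep 's'
  4. delete 't'  (+1)
  5. substitute 'e' -> 'i'  (+1)
  6. substitute 'r' -> 'l'  (+1)
  7. substitute 'n' -> 'y'  (+1)
Total edit operations: 4
Edit distance = 4


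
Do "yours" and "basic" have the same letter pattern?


Pattern of "yours": [0, 1, 2, 3, 4]
Pattern of "basic": [0, 1, 2, 3, 4]
Patterns match
Same pattern = Yes


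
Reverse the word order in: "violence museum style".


Original: "violence museum style"
Words (1..n): violence | museum | style
Reversed (n..1): style | museum | violence
Result = "style museum violence"


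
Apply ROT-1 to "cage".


Word: "cage"
Shift: 1
Each letter → (letter + shift) mod 26:
  'c' (2) + 1 = 3 → 'd'
  'a' (0) + 1 = 1 → 'b'
  'g' (6) + 1 = 7 → 'h'
  'e' (4) + 1 = 5 → 'f'
Result = "dbhf"


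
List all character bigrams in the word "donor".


Word: "donor" (length 5)
Number of bigrams = 5 - 2 + 1 = 4
  Position 0: "do"
  Position 1: "on"
  Position 2: "no"
  Position 3: "or"
Bigrams = "do", "on", "no", "or"


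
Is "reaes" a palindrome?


Word: "reaes"
Reversed: "seaer"
Forward == Backward? reaes != seaer
Palindrome = No


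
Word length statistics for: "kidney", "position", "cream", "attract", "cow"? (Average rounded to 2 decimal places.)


Lengths: "kidney"=6, "position"=8, "cream"=5, "attract"=7, "cow"=3
Sum = 29, Count = 5
Average = 29/5 = 5.80
= avg=5.80, min=3, max=8


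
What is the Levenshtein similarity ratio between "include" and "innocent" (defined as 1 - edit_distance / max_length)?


Word 1: "include" (length 7)
Word 2: "innocent" (length 8)
One optimal edit sequence:
  1. keep 'i'
  2. insert 'n'  (+1)
  3. keep 'n'
  4. substitute 'c' -> 'o'  (+1)
  5. substitute 'l' -> 'c'  (+1)
  6. substitute 'u' -> 'e'  (+1)
  7. substitute 'd' -> 'n'  (+1)
  8. substitute 'e' -> 't'  (+1)
Edit distance = 6
Max length = max(7, 8) = 8
Similarity = 1 - 6/8
= 0.2500


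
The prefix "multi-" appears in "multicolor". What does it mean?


Prefix: multi-
Example: multicolor (multi- + color)
Meaning = many


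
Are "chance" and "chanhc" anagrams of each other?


Word 1: "chance" → sorted: accehn
Word 2: "chanhc" → sorted: acchhn
Same letters? accehn != acchhn
Anagram = No


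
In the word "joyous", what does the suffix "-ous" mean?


Suffix: -ous
Example: joyous = joy + -ous
Meaning = having quality of


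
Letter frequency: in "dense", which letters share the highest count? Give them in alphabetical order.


Word: "dense"
Letter counts:
  'd': 1
  'e': 2
  'n': 1
  's': 1
Maximum count = 2
Most frequent = 'e' (2 times each)


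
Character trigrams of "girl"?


Word: "girl" (length 4)
Number of trigrams = 4 - 3 + 1 = 2
  Position 0: "gir"
  Position 1: "irl"
Trigrams = "gir", "irl"


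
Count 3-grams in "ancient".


Word: "ancient" (length 7)
Number of 3-grams = length - 3 + 1 = 7 - 3 + 1
= 5


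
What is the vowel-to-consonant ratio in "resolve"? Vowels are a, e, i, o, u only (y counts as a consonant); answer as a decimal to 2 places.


Word: "resolve"
Vowels (a,e,i,o,u): 3
Consonants: 4
Ratio = 3/4
= 0.75


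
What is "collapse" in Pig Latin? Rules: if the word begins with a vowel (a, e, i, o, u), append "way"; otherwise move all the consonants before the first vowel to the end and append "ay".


Word: "collapse"
Starts with consonant(s) → move to end, add 'ay'
Consonant cluster: "c"
Pig Latin = "ollapsecay"


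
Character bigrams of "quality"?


Word: "quality" (length 7)
Number of bigrams = 7 - 2 + 1 = 6
  Position 0: "qu"
  Position 1: "ua"
  Position 2: "al"
  Position 3: "li"
  Position 4: "it"
  Position 5: "ty"
Bigrams = "qu", "ua", "al", "li", "it", "ty"


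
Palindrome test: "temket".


Word: "temket"
Reversed: "tekmet"
Forward == Backward? temket != tekmet
Palindrome = No


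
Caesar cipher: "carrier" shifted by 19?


Word: "carrier"
Shift: 19
Each letter → (letter + shift) mod 26:
  'c' (2) + 19 = 21 → 'v'
  'a' (0) + 19 = 19 → 't'
  'r' (17) + 19 = 10 → 'k'
  'r' (17) + 19 = 10 → 'k'
  'i' (8) + 19 = 1 → 'b'
  'e' (4) + 19 = 23 → 'x'
  'r' (17) + 19 = 10 → 'k'
Result = "vtkkbxk"


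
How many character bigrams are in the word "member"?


Word: "member" (length 6)
Number of 2-grams = length - 2 + 1 = 6 - 2 + 1
= 5


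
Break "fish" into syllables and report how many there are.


Word: "fish"
Syllable breakdown: fish
Counting: 1 part
= 1 syllable


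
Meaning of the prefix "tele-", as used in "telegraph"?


Prefix: tele-
Example: telegraph (tele- + graph)
Meaning = distant


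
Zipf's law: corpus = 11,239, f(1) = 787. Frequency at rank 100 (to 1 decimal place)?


Zipf's law: f(r) = f(1) / r
f(1) = 787
f(100) = 787 / 100
= 7.9 occurrences


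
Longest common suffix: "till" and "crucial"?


Word 1: "till"
Word 2: "crucial"
Comparing from end:
  Pos -1: 'l' == 'l'
  Pos -2: 'l' != 'a' (stop)
LCS = "l" (length 1)


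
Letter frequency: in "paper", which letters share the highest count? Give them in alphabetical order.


Word: "paper"
Letter counts:
  'a': 1
  'e': 1
  'p': 2
  'r': 1
Maximum count = 2
Most frequent = 'p' (2 times each)


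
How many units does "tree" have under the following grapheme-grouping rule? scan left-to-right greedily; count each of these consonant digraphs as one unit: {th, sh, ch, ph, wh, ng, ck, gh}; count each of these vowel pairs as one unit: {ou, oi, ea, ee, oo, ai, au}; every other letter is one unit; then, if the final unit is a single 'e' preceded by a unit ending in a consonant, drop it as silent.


Word: "tree" (4 letters)
Left-to-right scan:
  1. 't' (letter)
  2. 'r' (letter)
  3. 'ee' (vowel-pair)
Units from scan: 3
Sound units = 3 units


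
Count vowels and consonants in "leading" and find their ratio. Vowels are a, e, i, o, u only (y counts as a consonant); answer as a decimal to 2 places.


Word: "leading"
Vowels (a,e,i,o,u): 3
Consonants: 4
Ratio = 3/4
= 0.75


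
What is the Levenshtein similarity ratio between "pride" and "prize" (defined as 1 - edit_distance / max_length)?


Word 1: "pride" (length 5)
Word 2: "prize" (length 5)
One optimal edit sequence:
  1. keep 'p'
  2. keep 'r'
  3. keep 'i'
  4. substitute 'd' -> 'z'  (+1)
  5. keep 'e'
Edit distance = 1
Max length = max(5, 5) = 5
Similarity = 1 - 1/5
= 0.8000


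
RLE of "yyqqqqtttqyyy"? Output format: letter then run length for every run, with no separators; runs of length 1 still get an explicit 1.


String: "yyqqqqtttqyyy"
Scanning for consecutive runs:
  'y' x 2
  'q' x 4
  't' x 3
  'q' x 1
  'y' x 3
RLE = "y2q4t3q1y3"


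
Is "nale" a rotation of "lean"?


Word: "lean", Candidate: "nale"
Method: check if candidate is substring of word+word
"leanlean" contains "nale"? No
Is rotation = No


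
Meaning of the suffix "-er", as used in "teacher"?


Suffix: -er
As in: teacher -> teach + -er
Meaning = one who / more


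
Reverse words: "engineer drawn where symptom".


Original: "engineer drawn where symptom"
Words (1..n): engineer | drawn | where | symptom
Reversed (n..1): symptom | where | drawn | engineer
Result = "symptom where drawn engineer"


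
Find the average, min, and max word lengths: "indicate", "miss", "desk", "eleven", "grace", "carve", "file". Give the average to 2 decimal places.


Lengths: "indicate"=8, "miss"=4, "desk"=4, "eleven"=6, "grace"=5, "carve"=5, "file"=4
Sum = 36, Count = 7
Average = 36/7 = 5.14
= avg=5.14, min=4, max=8


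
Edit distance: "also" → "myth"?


Word 1: "also" (length 4)
Word 2: "myth" (length 4)
One optimal edit sequence (insert/delete/substitute each cost 1):
  1. substitute 'a' -> 'm'  (+1)
  2. substitute 'l' -> 'y'  (+1)
  3. substitute 's' -> 't'  (+1)
  4. substitute 'o' -> 'h'  (+1)
Total edit operations: 4
Edit distance = 4


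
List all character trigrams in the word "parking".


Word: "parking" (length 7)
Number of trigrams = 7 - 3 + 1 = 5
  Position 0: "par"
  Position 1: "ark"
  Position 2: "rki"
  Position 3: "kin"
  Position 4: "ing"
Trigrams = "par", "ark", "rki", "kin", "ing"


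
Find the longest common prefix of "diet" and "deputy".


Word 1: "diet"
Word 2: "deputy"
Comparing from start:
  Pos 0: 'd' == 'd'
  Pos 1: 'i' != 'e' (stop)
LCP = "d" (length 1)


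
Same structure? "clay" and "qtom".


Pattern of "clay": [0, 1, 2, 3]
Pattern of "qtom": [0, 1, 2, 3]
Patterns match
Same pattern = Yes


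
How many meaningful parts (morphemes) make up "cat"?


Word: "cat"
Morphemes: cat
Each morpheme carries meaning
= 1 morpheme


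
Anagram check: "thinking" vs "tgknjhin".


Word 1: "thinking" → sorted: ghiiknnt
Word 2: "tgknjhin" → sorted: ghijknnt
Same letters? ghiiknnt != ghijknnt
Anagram = No


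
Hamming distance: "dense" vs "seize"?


Comparing character by character (same length = 5):
  Pos 0: 'd' vs 's' !=
  Pos 1: 'e' vs 'e' =
  Pos 2: 'n' vs 'i' !=
  Pos 3: 's' vs 'z' !=
  Pos 4: 'e' vs 'e' =
Hamming distance = 3


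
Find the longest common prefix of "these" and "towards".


Word 1: "these"
Word 2: "towards"
Comparing from start:
  Pos 0: 't' == 't'
  Pos 1: 'h' != 'o' (stop)
LCP = "t" (length 1)


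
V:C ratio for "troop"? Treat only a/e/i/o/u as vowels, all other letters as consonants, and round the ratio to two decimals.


Word: "troop"
Vowels (a,e,i,o,u): 2
Consonants: 3
Ratio = 2/3
= 0.67


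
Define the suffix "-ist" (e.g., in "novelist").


Suffix: -ist
Example: novelist = novel + -ist
Meaning = one who practices


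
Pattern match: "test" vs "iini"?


Pattern of "test": [0, 1, 2, 0]
Pattern of "iini": [0, 0, 1, 0]
Patterns do not match
Same pattern = No


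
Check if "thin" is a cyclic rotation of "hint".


Word: "hint", Candidate: "thin"
Method: check if candidate is substring of word+word
"hinthint" contains "thin"? Yes
Is rotation = Yes


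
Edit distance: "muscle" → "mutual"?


Word 1: "muscle" (length 6)
Word 2: "mutual" (length 6)
One optimal edit sequence (insert/delete/substitute each cost 1):
  1. keep 'm'
  2. keep 'u'
  3. substitute 's' -> 't'  (+1)
  4. substitute 'c' -> 'u'  (+1)
  5. substitute 'l' -> 'a'  (+1)
  6. substitute 'e' -> 'l'  (+1)
Total edit operations: 4
Edit distance = 4


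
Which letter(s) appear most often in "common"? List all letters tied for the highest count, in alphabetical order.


Word: "common"
Letter counts:
  'c': 1
  'm': 2
  'n': 1
  'o': 2
Maximum count = 2
Most frequent = 'm', 'o' (2 times each)


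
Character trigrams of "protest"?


Word: "protest" (length 7)
Number of trigrams = 7 - 3 + 1 = 5
  Position 0: "pro"
  Position 1: "rot"
  Position 2: "ote"
  Position 3: "tes"
  Position 4: "est"
Trigrams = "pro", "rot", "ote", "tes", "est"


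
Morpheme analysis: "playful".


Word: "playful"
Morphemes: play + -ful
Each morpheme carries meaning
= 2 morphemes


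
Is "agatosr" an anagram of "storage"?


Word 1: "storage" → sorted: aegorst
Word 2: "agatosr" → sorted: aagorst
Same letters? aegorst != aagorst
Anagram = No


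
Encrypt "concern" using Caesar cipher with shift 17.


Word: "concern"
Shift: 17
Each letter → (letter + shift) mod 26:
  'c' (2) + 17 = 19 → 't'
  'o' (14) + 17 = 5 → 'f'
  'n' (13) + 17 = 4 → 'e'
  'c' (2) + 17 = 19 → 't'
  'e' (4) + 17 = 21 → 'v'
  'r' (17) + 17 = 8 → 'i'
  'n' (13) + 17 = 4 → 'e'
Result = "tfetvie"


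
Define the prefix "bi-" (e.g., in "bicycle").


Prefix: bi-
As in: bicycle -> bi- + cycle
Meaning = two


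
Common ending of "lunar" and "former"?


Word 1: "lunar"
Word 2: "former"
Comparing from end:
  Pos -1: 'r' == 'r'
  Pos -2: 'a' != 'e' (stop)
LCS = "r" (length 1)


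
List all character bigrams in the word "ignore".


Word: "ignore" (length 6)
Number of bigrams = 6 - 2 + 1 = 5
  Position 0: "ig"
  Position 1: "gn"
  Position 2: "no"
  Position 3: "or"
  Position 4: "re"
Bigrams = "ig", "gn", "no", "or", "re"


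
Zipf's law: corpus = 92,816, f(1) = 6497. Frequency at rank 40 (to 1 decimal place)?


Zipf's law: f(r) = f(1) / r
f(1) = 6497
f(40) = 6497 / 40
= 162.4 occurrences


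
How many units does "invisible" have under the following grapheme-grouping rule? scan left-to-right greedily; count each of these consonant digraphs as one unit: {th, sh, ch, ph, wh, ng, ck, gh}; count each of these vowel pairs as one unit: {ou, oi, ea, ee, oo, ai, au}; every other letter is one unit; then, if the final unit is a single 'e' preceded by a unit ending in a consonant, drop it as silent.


Word: "invisible" (9 letters)
Left-to-right scan:
  (1) 'i' (letter)
  (2) 'n' (letter)
  (3) 'v' (letter)
  (4) 'i' (letter)
  (5) 's' (letter)
  (6) 'i' (letter)
  (7) 'b' (letter)
  (8) 'l' (letter)
  (9) 'e' (letter)
Units from scan: 9
Final unit is 'e' after a consonant -> drop as silent (-1)
Sound units = 8 units


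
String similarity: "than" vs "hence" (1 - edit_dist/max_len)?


Word 1: "than" (length 4)
Word 2: "hence" (length 5)
One optimal edit sequence:
  1. delete 't'  (+1)
  2. keep 'h'
  3. substitute 'a' -> 'e'  (+1)
  4. keep 'n'
  5. insert 'c'  (+1)
  6. insert 'e'  (+1)
Edit distance = 4
Max length = max(4, 5) = 5
Similarity = 1 - 4/5
= 0.2000


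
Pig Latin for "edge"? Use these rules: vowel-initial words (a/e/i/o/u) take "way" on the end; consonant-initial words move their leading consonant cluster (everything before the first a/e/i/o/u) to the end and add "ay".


Word: "edge"
Starts with vowel → add 'way'
Pig Latin = "edgeway"


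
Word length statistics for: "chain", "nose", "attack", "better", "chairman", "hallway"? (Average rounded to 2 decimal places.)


Lengths: "chain"=5, "nose"=4, "attack"=6, "better"=6, "chairman"=8, "hallway"=7
Sum = 36, Count = 6
Average = 36/6 = 6.00
= avg=6.00, min=4, max=8


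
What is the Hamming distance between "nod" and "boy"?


Comparing character by character (same length = 3):
  Pos 0: 'n' vs 'b' !=
  Pos 1: 'o' vs 'o' =
  Pos 2: 'd' vs 'y' !=
Hamming distance = 2


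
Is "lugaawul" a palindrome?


Word: "lugaawul"
Reversed: "luwaagul"
Forward == Backward? lugaawul != luwaagul
Palindrome = No


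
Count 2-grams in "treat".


Word: "treat" (length 5)
Number of 2-grams = length - 2 + 1 = 5 - 2 + 1
= 4


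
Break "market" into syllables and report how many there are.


Word: "market"
Syllable breakdown: mar-ket
Counting: 2 parts
= 2 syllables


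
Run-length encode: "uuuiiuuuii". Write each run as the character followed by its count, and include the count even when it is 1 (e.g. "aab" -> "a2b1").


String: "uuuiiuuuii"
Scanning for consecutive runs:
  'u' x 3
  'i' x 2
  'u' x 3
  'i' x 2
RLE = "u3i2u3i2"


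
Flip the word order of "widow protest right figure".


Original: "widow protest right figure"
Words (1..n): widow | protest | right | figure
Reversed (n..1): figure | right | protest | widow
Result = "figure right protest widow"


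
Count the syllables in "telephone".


Word: "telephone"
Syllable breakdown: tel · e · phone
Counting: 3 parts
= 3 syllables


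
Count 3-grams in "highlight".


Word: "highlight" (length 9)
Number of 3-grams = length - 3 + 1 = 9 - 3 + 1
= 7


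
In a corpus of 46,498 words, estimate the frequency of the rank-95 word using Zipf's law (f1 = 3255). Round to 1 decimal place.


Zipf's law: f(r) = f(1) / r
f(1) = 3255
f(95) = 3255 / 95
= 34.3 occurrences


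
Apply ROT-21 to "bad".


Word: "bad"
Shift: 21
Each letter → (letter + shift) mod 26:
  'b' (1) + 21 = 22 → 'w'
  'a' (0) + 21 = 21 → 'v'
  'd' (3) + 21 = 24 → 'y'
Result = "wvy"


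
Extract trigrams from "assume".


Word: "assume" (length 6)
Number of trigrams = 6 - 3 + 1 = 4
  Position 0: "ass"
  Position 1: "ssu"
  Position 2: "sum"
  Position 3: "ume"
Trigrams = "ass", "ssu", "sum", "ume"


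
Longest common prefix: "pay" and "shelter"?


Word 1: "pay"
Word 2: "shelter"
Comparing from start:
  Pos 0: 'p' != 's' (stop)
LCP = "" (length 0)


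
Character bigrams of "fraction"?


Word: "fraction" (length 8)
Number of bigrams = 8 - 2 + 1 = 7
  Position 0: "fr"
  Position 1: "ra"
  Position 2: "ac"
  Position 3: "ct"
  Position 4: "ti"
  Position 5: "io"
  Position 6: "on"
Bigrams = "fr", "ra", "ac", "ct", "ti", "io", "on"


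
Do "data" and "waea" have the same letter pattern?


Pattern of "data": [0, 1, 2, 1]
Pattern of "waea": [0, 1, 2, 1]
Patterns match
Same pattern = Yes


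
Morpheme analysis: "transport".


Word: "transport"
Morphemes: trans- / port
Each morpheme carries meaning
= 2 morphemes


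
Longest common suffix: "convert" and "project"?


Word 1: "convert"
Word 2: "project"
Comparing from end:
  Pos -1: 't' == 't'
  Pos -2: 'r' != 'c' (stop)
LCS = "t" (length 1)


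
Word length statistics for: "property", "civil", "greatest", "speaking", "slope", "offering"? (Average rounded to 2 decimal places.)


Lengths: "property"=8, "civil"=5, "greatest"=8, "speaking"=8, "slope"=5, "offering"=8
Sum = 42, Count = 6
Average = 42/6 = 7.00
= avg=7.00, min=5, max=8


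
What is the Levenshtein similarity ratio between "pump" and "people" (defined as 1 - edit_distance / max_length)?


Word 1: "pump" (length 4)
Word 2: "people" (length 6)
One optimal edit sequence:
  1. keep 'p'
  2. substitute 'u' -> 'e'  (+1)
  3. substitute 'm' -> 'o'  (+1)
  4. keep 'p'
  5. insert 'l'  (+1)
  6. insert 'e'  (+1)
Edit distance = 4
Max length = max(4, 6) = 6
Similarity = 1 - 4/6
= 0.3333


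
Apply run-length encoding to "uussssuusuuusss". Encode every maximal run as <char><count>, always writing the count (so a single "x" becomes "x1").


String: "uussssuusuuusss"
Scanning for consecutive runs:
  'u' x 2
  's' x 4
  'u' x 2
  's' x 1
  'u' x 3
  's' x 3
RLE = "u2s4u2s1u3s3"


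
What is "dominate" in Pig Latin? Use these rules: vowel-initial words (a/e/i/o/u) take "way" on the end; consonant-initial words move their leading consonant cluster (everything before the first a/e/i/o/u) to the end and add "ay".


Word: "dominate"
Starts with consonant(s) → move to end, add 'ay'
Consonant cluster: "d"
Pig Latin = "ominateday"


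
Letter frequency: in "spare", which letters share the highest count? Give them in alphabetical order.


Word: "spare"
Letter counts:
  'a': 1
  'e': 1
  'p': 1
  'r': 1
  's': 1
Maximum count = 1
Most frequent = 'a', 'e', 'p', 'r', 's' (1 time each)


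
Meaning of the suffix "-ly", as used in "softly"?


Suffix: -ly
Example: softly (soft + -ly)
Meaning = in a manner


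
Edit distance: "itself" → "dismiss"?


Word 1: "itself" (length 6)
Word 2: "dismiss" (length 7)
One optimal edit sequence (insert/delete/substitute each cost 1):
  1. insert 'd'  (+1)
  2. keep 'i'
  3. substitute 't' -> 's'  (+1)
  4. substitute 's' -> 'm'  (+1)
  5. substitute 'e' -> 'i'  (+1)
  6. substitute 'l' -> 's'  (+1)
  7. substitute 'f' -> 's'  (+1)
Total edit operations: 6
Edit distance = 6


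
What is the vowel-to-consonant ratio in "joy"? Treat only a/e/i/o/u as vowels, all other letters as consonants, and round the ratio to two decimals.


Word: "joy"
Vowels (a,e,i,o,u): 1
Consonants: 2
Ratio = 1/2
= 0.50


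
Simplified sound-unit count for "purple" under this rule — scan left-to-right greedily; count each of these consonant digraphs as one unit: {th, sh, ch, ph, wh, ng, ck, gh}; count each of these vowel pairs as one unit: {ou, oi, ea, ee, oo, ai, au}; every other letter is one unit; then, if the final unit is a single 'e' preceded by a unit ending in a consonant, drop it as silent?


Word: "purple" (6 letters)
Left-to-right scan:
  (1) 'p' (letter)
  (2) 'u' (letter)
  (3) 'r' (letter)
  (4) 'p' (letter)
  (5) 'l' (letter)
  (6) 'e' (letter)
Units from scan: 6
Final unit is 'e' after a consonant -> drop as silent (-1)
Sound units = 5 units


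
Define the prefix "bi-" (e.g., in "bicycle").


Prefix: bi-
As in: bicycle -> bi- + cycle
Meaning = two


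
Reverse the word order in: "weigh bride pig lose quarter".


Original: "weigh bride pig lose quarter"
Words (1..n): weigh | bride | pig | lose | quarter
Reversed (n..1): quarter | lose | pig | bride | weigh
Result = "quarter lose pig bride weigh"


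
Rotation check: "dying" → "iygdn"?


Word: "dying", Candidate: "iygdn"
Method: check if candidate is substring of word+word
"dyingdying" contains "iygdn"? No
Is rotation = No


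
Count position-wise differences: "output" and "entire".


Comparing character by character (same length = 6):
  Pos 0: 'o' vs 'e' !=
  Pos 1: 'u' vs 'n' !=
  Pos 2: 't' vs 't' =
  Pos 3: 'p' vs 'i' !=
  Pos 4: 'u' vs 'r' !=
  Pos 5: 't' vs 'e' !=
Hamming distance = 5


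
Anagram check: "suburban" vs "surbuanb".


Word 1: "suburban" → sorted: abbnrsuu
Word 2: "surbuanb" → sorted: abbnrsuu
Same letters? abbnrsuu == abbnrsuu
Anagram = Yes


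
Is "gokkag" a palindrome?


Word: "gokkag"
Reversed: "gakkog"
Forward == Backward? gokkag != gakkog
Palindrome = No


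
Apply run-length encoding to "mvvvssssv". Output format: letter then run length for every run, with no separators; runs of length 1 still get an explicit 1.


String: "mvvvssssv"
Scanning for consecutive runs:
  'm' x 1
  'v' x 3
  's' x 4
  'v' x 1
RLE = "m1v3s4v1"


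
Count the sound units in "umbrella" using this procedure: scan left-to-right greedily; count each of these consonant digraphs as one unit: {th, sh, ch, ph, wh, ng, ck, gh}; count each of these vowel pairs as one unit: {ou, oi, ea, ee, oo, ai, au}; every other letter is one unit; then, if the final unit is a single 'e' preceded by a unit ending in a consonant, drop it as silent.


Word: "umbrella" (8 letters)
Left-to-right scan:
  1. 'u' (letter)
  2. 'm' (letter)
  3. 'b' (letter)
  4. 'r' (letter)
  5. 'e' (letter)
  6. 'l' (letter)
  7. 'l' (letter)
  8. 'a' (letter)
Units from scan: 8
Sound units = 8 units


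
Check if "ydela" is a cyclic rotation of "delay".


Word: "delay", Candidate: "ydela"
Method: check if candidate is substring of word+word
"delaydelay" contains "ydela"? Yes
Is rotation = Yes


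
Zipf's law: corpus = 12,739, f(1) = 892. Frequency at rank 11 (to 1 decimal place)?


Zipf's law: f(r) = f(1) / r
f(1) = 892
f(11) = 892 / 11
= 81.1 occurrences


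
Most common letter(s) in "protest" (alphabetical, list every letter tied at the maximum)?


Word: "protest"
Letter counts:
  'e': 1
  'o': 1
  'p': 1
  'r': 1
  's': 1
  't': 2
Maximum count = 2
Most frequent = 't' (2 times each)


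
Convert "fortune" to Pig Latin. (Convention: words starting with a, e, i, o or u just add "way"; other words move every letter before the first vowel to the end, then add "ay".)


Word: "fortune"
Starts with consonant(s) → move to end, add 'ay'
Consonant cluster: "f"
Pig Latin = "ortunefay"


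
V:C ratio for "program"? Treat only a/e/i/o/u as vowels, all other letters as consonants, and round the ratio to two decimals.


Word: "program"
Vowels (a,e,i,o,u): 2
Consonants: 5
Ratio = 2/5
= 0.40


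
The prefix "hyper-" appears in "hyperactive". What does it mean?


Prefix: hyper-
As in: hyperactive -> hyper- + active
Meaning = over / excessive


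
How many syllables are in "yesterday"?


Word: "yesterday"
Syllable breakdown: yes / ter / day
Counting: 3 parts
= 3 syllables


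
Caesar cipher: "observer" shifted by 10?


Word: "observer"
Shift: 10
Each letter → (letter + shift) mod 26:
  'o' (14) + 10 = 24 → 'y'
  'b' (1) + 10 = 11 → 'l'
  's' (18) + 10 = 2 → 'c'
  'e' (4) + 10 = 14 → 'o'
  'r' (17) + 10 = 1 → 'b'
  'v' (21) + 10 = 5 → 'f'
  'e' (4) + 10 = 14 → 'o'
  'r' (17) + 10 = 1 → 'b'
Result = "ylcobfob"


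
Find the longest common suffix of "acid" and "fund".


Word 1: "acid"
Word 2: "fund"
Comparing from end:
  Pos -1: 'd' == 'd'
  Pos -2: 'i' != 'n' (stop)
LCS = "d" (length 1)


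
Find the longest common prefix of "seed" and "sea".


Word 1: "seed"
Word 2: "sea"
Comparing from start:
  Pos 0: 's' == 's'
  Pos 1: 'e' == 'e'
  Pos 2: 'e' != 'a' (stop)
LCP = "se" (length 2)


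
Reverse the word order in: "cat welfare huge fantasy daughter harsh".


Original: "cat welfare huge fantasy daughter harsh"
Words (1..n): cat | welfare | huge | fantasy | daughter | harsh
Reversed (n..1): harsh | daughter | fantasy | huge | welfare | cat
Result = "harsh daughter fantasy huge welfare cat"


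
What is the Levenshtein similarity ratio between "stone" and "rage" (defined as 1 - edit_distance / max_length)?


Word 1: "stone" (length 5)
Word 2: "rage" (length 4)
One optimal edit sequence:
  1. delete 's'  (+1)
  2. substitute 't' -> 'r'  (+1)
  3. substitute 'o' -> 'a'  (+1)
  4. substitute 'n' -> 'g'  (+1)
  5. keep 'e'
Edit distance = 4
Max length = max(5, 4) = 5
Similarity = 1 - 4/5
= 0.2000


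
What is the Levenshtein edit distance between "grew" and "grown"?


Word 1: "grew" (length 4)
Word 2: "grown" (length 5)
One optimal edit sequence (insert/delete/substitute each cost 1):
  1. keep 'g'
  2. keep 'r'
  3. substitute 'e' -> 'o'  (+1)
  4. keep 'w'
  5. insert 'n'  (+1)
Total edit operations: 2
Edit distance = 2


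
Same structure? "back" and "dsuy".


Pattern of "back": [0, 1, 2, 3]
Pattern of "dsuy": [0, 1, 2, 3]
Patterns match
Same pattern = Yes


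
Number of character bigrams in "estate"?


Word: "estate" (length 6)
Number of 2-grams = length - 2 + 1 = 6 - 2 + 1
= 5


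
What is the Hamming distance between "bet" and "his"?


Comparing character by character (same length = 3):
  Pos 0: 'b' vs 'h' !=
  Pos 1: 'e' vs 'i' !=
  Pos 2: 't' vs 's' !=
Hamming distance = 3


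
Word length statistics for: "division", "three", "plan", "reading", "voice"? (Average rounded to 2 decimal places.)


Lengths: "division"=8, "three"=5, "plan"=4, "reading"=7, "voice"=5
Sum = 29, Count = 5
Average = 29/5 = 5.80
= avg=5.80, min=4, max=8


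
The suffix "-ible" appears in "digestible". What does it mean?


Suffix: -ible
As in: digestible -> digest + -ible
Meaning = capable of


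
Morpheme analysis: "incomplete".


Word: "incomplete"
Morphemes: in- / complete
Each morpheme carries meaning
= 2 morphemes


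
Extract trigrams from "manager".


Word: "manager" (length 7)
Number of trigrams = 7 - 3 + 1 = 5
  Position 0: "man"
  Position 1: "ana"
  Position 2: "nag"
  Position 3: "age"
  Position 4: "ger"
Trigrams = "man", "ana", "nag", "age", "ger"


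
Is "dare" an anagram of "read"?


Word 1: "read" → sorted: ader
Word 2: "dare" → sorted: ader
Same letters? ader == ader
Anagram = Yes


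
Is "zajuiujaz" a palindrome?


Word: "zajuiujaz"
Reversed: "zajuiujaz"
Forward == Backward? zajuiujaz == zajuiujaz
Palindrome = Yes


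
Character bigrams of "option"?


Word: "option" (length 6)
Number of bigrams = 6 - 2 + 1 = 5
  Position 0: "op"
  Position 1: "pt"
  Position 2: "ti"
  Position 3: "io"
  Position 4: "on"
Bigrams = "op", "pt", "ti", "io", "on"


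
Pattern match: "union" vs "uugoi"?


Pattern of "union": [0, 1, 2, 3, 1]
Pattern of "uugoi": [0, 0, 1, 2, 3]
Patterns do not match
Same pattern = No


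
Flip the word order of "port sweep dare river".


Original: "port sweep dare river"
Words (1..n): port | sweep | dare | river
Reversed (n..1): river | dare | sweep | port
Result = "river dare sweep port"


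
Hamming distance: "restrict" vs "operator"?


Comparing character by character (same length = 8):
  Pos 0: 'r' vs 'o' !=
  Pos 1: 'e' vs 'p' !=
  Pos 2: 's' vs 'e' !=
  Pos 3: 't' vs 'r' !=
  Pos 4: 'r' vs 'a' !=
  Pos 5: 'i' vs 't' !=
  Pos 6: 'c' vs 'o' !=
  Pos 7: 't' vs 'r' !=
Hamming distance = 8


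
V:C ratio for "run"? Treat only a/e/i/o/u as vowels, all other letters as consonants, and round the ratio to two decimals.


Word: "run"
Vowels (a,e,i,o,u): 1
Consonants: 2
Ratio = 1/2
= 0.50


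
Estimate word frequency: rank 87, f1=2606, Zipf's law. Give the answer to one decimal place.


Zipf's law: f(r) = f(1) / r
f(1) = 2606
f(87) = 2606 / 87
= 30.0 occurrences


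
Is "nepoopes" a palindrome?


Word: "nepoopes"
Reversed: "sepoopen"
Forward == Backward? nepoopes != sepoopen
Palindrome = No


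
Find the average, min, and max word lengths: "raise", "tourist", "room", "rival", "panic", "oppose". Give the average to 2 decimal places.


Lengths: "raise"=5, "tourist"=7, "room"=4, "rival"=5, "panic"=5, "oppose"=6
Sum = 32, Count = 6
Average = 32/6 = 5.33
= avg=5.33, min=4, max=7


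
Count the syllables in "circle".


Word: "circle"
Syllable breakdown: cir-cle
Counting: 2 parts
= 2 syllables


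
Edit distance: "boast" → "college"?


Word 1: "boast" (length 5)
Word 2: "college" (length 7)
One optimal edit sequence (insert/delete/substitute each cost 1):
  1. substitute 'b' -> 'c'  (+1)
  2. keep 'o'
  3. insert 'l'  (+1)
  4. insert 'l'  (+1)
  5. substitute 'a' -> 'e'  (+1)
  6. substitute 's' -> 'g'  (+1)
  7. substitute 't' -> 'e'  (+1)
Total edit operations: 6
Edit distance = 6


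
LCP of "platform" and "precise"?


Word 1: "platform"
Word 2: "precise"
Comparing from start:
  Pos 0: 'p' == 'p'
  Pos 1: 'l' != 'r' (stop)
LCP = "p" (length 1)


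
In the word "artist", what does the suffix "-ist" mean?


Suffix: -ist
Example: artist (art + -ist)
Meaning = one who practices


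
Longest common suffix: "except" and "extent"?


Word 1: "except"
Word 2: "extent"
Comparing from end:
  Pos -1: 't' == 't'
  Pos -2: 'p' != 'n' (stop)
LCS = "t" (length 1)


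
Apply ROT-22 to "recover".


Word: "recover"
Shift: 22
Each letter → (letter + shift) mod 26:
  'r' (17) + 22 = 13 → 'n'
  'e' (4) + 22 = 0 → 'a'
  'c' (2) + 22 = 24 → 'y'
  'o' (14) + 22 = 10 → 'k'
  'v' (21) + 22 = 17 → 'r'
  'e' (4) + 22 = 0 → 'a'
  'r' (17) + 22 = 13 → 'n'
Result = "naykran"


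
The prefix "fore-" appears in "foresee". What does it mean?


Prefix: fore-
As in: foresee -> fore- + see
Meaning = before


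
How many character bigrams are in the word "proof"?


Word: "proof" (length 5)
Number of 2-grams = length - 2 + 1 = 5 - 2 + 1
= 4


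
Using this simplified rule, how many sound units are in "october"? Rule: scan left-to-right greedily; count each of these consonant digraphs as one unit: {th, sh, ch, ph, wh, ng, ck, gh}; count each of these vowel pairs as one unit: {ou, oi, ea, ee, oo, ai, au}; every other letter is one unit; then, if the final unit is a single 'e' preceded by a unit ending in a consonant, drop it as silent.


Word: "october" (7 letters)
Left-to-right scan:
  [1] 'o' (letter)
  [2] 'c' (letter)
  [3] 't' (letter)
  [4] 'o' (letter)
  [5] 'b' (letter)
  [6] 'e' (letter)
  [7] 'r' (letter)
Units from scan: 7
Sound units = 7 units


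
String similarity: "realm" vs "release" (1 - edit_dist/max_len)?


Word 1: "realm" (length 5)
Word 2: "release" (length 7)
One optimal edit sequence:
  1. keep 'r'
  2. insert 'e'  (+1)
  3. insert 'l'  (+1)
  4. keep 'e'
  5. keep 'a'
  6. substitute 'l' -> 's'  (+1)
  7. substitute 'm' -> 'e'  (+1)
Edit distance = 4
Max length = max(5, 7) = 7
Similarity = 1 - 4/7
= 0.4286


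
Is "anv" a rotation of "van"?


Word: "van", Candidate: "anv"
Method: check if candidate is substring of word+word
"vanvan" contains "anv"? Yes
Is rotation = Yes


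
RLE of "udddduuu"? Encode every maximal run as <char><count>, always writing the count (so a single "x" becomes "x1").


String: "udddduuu"
Scanning for consecutive runs:
  'u' x 1
  'd' x 4
  'u' x 3
RLE = "u1d4u3"


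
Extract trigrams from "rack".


Word: "rack" (length 4)
Number of trigrams = 4 - 3 + 1 = 2
  Position 0: "rac"
  Position 1: "ack"
Trigrams = "rac", "ack"


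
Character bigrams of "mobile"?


Word: "mobile" (length 6)
Number of bigrams = 6 - 2 + 1 = 5
  Position 0: "mo"
  Position 1: "ob"
  Position 2: "bi"
  Position 3: "il"
  Position 4: "le"
Bigrams = "mo", "ob", "bi", "il", "le"
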